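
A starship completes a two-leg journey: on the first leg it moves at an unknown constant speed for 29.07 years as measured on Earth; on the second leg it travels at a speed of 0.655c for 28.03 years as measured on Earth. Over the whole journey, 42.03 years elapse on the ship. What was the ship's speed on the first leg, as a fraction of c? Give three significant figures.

Leg 1: speed unknown; τ_1 = 29.07/γ_1.
Leg 2: γ = 1/√(1 − 0.655²) = 1/√0.5710 = 1.323; τ_2 = 28.03/1.323 = 21.18 years.
Total proper time: τ_1 + 21.18 = 42.03, so τ_1 = 42.03 − 21.18 = 20.85 years.
γ_1 = 29.07/20.85 = 1.394; β = √(1 − 1/γ²) = √0.4856.

β = 0.697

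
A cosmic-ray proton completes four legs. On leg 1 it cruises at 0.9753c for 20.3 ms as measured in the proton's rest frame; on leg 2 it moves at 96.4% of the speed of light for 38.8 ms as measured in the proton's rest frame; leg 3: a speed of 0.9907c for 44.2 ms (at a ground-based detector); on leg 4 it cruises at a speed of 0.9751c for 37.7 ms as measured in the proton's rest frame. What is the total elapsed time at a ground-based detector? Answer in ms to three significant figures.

Δt = 452 ms

Leg 1: γ = 1/√(1 − 0.9753²) = 1/√0.04879 = 4.527; Δt_1 = 4.527 × 20.3 = 91.90 ms.
Leg 2: β = 0.964; γ = 1/√(1 − 0.964²) = 1/√0.07070 = 3.761; Δt_2 = 3.761 × 38.8 = 145.9 ms.
Leg 3: 44.2 ms is already measured at a ground-based detector.
Leg 4: γ = 1/√(1 − 0.9751²) = 1/√0.04918 = 4.509; Δt_4 = 4.509 × 37.7 = 170.0 ms.
Total: 91.90 + 145.9 + 44.20 + 170.0 ms.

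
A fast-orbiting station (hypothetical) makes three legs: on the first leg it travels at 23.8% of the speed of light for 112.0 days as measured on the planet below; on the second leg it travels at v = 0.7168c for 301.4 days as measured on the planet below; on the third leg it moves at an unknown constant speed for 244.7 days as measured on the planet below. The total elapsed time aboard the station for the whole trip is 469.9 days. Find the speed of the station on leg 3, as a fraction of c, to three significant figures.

Leg 1: β = 0.238; γ = 1/√(1 − 0.238²) = 1/√0.9434 = 1.030; τ_1 = 112.0/1.030 = 108.8 days.
Leg 2: γ = 1/√(1 − 0.7168²) = 1/√0.4862 = 1.434; τ_2 = 301.4/1.434 = 210.2 days.
Leg 3: speed unknown; τ_3 = 244.7/γ_3.
Total proper time: 108.8 + 210.2 + τ_3 = 469.9, so τ_3 = 469.9 − 318.9 = 151.0 days.
γ_3 = 244.7/151.0 = 1.621; β = √(1 − 1/γ²) = √0.6194.

β = 0.787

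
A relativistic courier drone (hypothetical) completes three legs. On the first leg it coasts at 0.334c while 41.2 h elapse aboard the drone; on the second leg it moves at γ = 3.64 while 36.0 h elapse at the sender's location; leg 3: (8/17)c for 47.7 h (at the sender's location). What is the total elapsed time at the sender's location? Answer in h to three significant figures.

Leg 1: γ = 1/√(1 − 0.334²) = 1/√0.8884 = 1.061; Δt_1 = 1.061 × 41.2 = 43.71 h.
Leg 2: 36.0 h is already measured at the sender's location.
Leg 3: 47.7 h is already measured at the sender's location.
Total: 43.71 + 36.00 + 47.70 h.

Δt = 127 h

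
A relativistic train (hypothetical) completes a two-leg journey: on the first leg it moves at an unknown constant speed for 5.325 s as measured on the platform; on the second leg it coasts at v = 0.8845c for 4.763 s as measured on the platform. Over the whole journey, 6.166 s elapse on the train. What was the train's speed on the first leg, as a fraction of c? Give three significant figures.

β = 0.672

Leg 1: speed unknown; τ_1 = 5.325/γ_1.
Leg 2: γ = 1/√(1 − 0.8845²) = 1/√0.2177 = 2.143; τ_2 = 4.763/2.143 = 2.222 s.
Total proper time: τ_1 + 2.222 = 6.166, so τ_1 = 6.166 − 2.222 = 3.944 s.
γ_1 = 5.325/3.944 = 1.350; β = √(1 − 1/γ²) = √0.4515.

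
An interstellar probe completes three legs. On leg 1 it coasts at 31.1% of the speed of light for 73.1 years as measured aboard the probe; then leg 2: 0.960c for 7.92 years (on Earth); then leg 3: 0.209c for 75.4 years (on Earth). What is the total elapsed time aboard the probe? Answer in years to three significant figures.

Leg 1: 73.1 years is already measured aboard the probe.
Leg 2: γ = 1/√(1 − 0.960²) = 25/7 ≈ 3.571; τ_2 = 7.92/3.571 = 2.218 years.
Leg 3: γ = 1/√(1 − 0.209²) = 1/√0.9563 = 1.023; τ_3 = 75.4/1.023 = 73.73 years.
Total: 73.10 + 2.218 + 73.73 years.

τ = 149 years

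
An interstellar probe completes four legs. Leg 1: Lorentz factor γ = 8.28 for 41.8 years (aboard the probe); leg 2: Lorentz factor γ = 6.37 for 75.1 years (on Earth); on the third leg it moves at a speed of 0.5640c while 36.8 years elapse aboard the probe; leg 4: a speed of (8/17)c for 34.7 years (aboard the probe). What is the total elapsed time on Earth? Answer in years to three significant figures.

Leg 1: γ = 8.28; Δt_1 = 8.280 × 41.8 = 346.1 years.
Leg 2: 75.1 years is already measured on Earth.
Leg 3: γ = 1/√(1 − 0.5640²) = 1/√0.6819 = 1.211; Δt_3 = 1.211 × 36.8 = 44.56 years.
Leg 4: γ = 1/√(1 − (8/17)²) = 17/15 ≈ 1.133; Δt_4 = 1.133 × 34.7 = 39.33 years.
Total: 346.1 + 75.10 + 44.56 + 39.33 years.

Δt = 505 years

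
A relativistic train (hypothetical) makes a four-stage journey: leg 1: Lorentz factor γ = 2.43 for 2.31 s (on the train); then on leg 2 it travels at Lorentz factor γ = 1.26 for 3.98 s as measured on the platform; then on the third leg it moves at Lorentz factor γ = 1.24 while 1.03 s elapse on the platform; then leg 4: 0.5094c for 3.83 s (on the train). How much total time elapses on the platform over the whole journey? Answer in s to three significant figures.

Leg 1: γ = 2.43; Δt_1 = 2.430 × 2.31 = 5.613 s.
Leg 2: 3.98 s is already measured on the platform.
Leg 3: 1.03 s is already measured on the platform.
Leg 4: γ = 1/√(1 − 0.5094²) = 1/√0.7405 = 1.162; Δt_4 = 1.162 × 3.83 = 4.451 s.
Total: 5.613 + 3.980 + 1.030 + 4.451 s.

Δt = 15.1 s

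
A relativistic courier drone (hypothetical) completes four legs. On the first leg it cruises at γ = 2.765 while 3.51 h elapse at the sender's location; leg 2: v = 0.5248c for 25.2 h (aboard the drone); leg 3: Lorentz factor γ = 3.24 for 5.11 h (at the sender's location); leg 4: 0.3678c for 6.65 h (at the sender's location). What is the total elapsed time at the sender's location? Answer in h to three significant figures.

Leg 1: 3.51 h is already measured at the sender's location.
Leg 2: γ = 1/√(1 − 0.5248²) = 1/√0.7246 = 1.175; Δt_2 = 1.175 × 25.2 = 29.60 h.
Leg 3: 5.11 h is already measured at the sender's location.
Leg 4: 6.65 h is already measured at the sender's location.
Total: 3.510 + 29.60 + 5.110 + 6.650 h.

Δt = 44.9 h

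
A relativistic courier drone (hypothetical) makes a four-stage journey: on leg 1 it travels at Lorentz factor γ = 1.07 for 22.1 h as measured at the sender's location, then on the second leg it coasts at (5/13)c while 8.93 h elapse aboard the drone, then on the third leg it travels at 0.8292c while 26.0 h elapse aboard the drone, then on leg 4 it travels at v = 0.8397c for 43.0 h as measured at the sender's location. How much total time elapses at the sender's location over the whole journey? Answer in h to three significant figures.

Leg 1: 22.1 h is already measured at the sender's location.
Leg 2: γ = 1/√(1 − (5/13)²) = 13/12 ≈ 1.083; Δt_2 = 1.083 × 8.93 = 9.674 h.
Leg 3: γ = 1/√(1 − 0.8292²) = 1/√0.3124 = 1.789; Δt_3 = 1.789 × 26.0 = 46.52 h.
Leg 4: 43.0 h is already measured at the sender's location.
Total: 22.10 + 9.674 + 46.52 + 43.00 h.

Δt = 121 h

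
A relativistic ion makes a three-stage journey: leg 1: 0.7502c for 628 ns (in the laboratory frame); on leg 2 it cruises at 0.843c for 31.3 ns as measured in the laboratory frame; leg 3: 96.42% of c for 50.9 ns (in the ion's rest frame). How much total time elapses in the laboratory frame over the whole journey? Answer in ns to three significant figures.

Leg 1: 628 ns is already measured in the laboratory frame.
Leg 2: 31.3 ns is already measured in the laboratory frame.
Leg 3: β = 0.9642; γ = 1/√(1 − 0.9642²) = 1/√0.07032 = 3.771; Δt_3 = 3.771 × 50.9 = 191.9 ns.
Total: 628.0 + 31.30 + 191.9 ns.

Δt = 851 ns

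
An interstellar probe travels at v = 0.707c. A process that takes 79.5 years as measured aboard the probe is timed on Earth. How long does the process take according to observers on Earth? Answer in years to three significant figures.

Δt = 112 years

γ = 1/√(1 − 0.707²) = 1/√0.5002 = 1.414
The interval measured aboard the probe is the proper time (both events occur at the same place in that frame); the lab-frame interval is Δt = γτ = 1.414 × 79.5 years.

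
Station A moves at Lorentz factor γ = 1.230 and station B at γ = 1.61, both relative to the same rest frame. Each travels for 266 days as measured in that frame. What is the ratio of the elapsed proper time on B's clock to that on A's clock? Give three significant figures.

τ_B/τ_A = 0.764

A: γ = 1.230. B: γ = 1.61.
τ_A/τ_B = γ_B/γ_A = 1.610/1.230 = 1.309, so τ_B/τ_A = 0.7640.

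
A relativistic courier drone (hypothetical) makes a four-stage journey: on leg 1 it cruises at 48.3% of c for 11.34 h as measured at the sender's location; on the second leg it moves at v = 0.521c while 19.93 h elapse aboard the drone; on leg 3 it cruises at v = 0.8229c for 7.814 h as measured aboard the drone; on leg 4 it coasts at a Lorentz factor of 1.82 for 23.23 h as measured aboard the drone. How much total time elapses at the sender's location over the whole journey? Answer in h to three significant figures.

Δt = 90.7 h

Leg 1: 11.34 h is already measured at the sender's location.
Leg 2: γ = 1/√(1 − 0.521²) = 1/√0.7286 = 1.172; Δt_2 = 1.172 × 19.93 = 23.35 h.
Leg 3: γ = 1/√(1 − 0.8229²) = 1/√0.3228 = 1.760; Δt_3 = 1.760 × 7.814 = 13.75 h.
Leg 4: γ = 1.82; Δt_4 = 1.820 × 23.23 = 42.28 h.
Total: 11.34 + 23.35 + 13.75 + 42.28 h.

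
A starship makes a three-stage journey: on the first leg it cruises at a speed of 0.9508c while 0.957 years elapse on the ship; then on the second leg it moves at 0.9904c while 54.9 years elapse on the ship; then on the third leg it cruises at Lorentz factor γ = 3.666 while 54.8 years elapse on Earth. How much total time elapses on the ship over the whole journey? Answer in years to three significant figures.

Leg 1: 0.957 years is already measured on the ship.
Leg 2: 54.9 years is already measured on the ship.
Leg 3: γ = 3.666; τ_3 = 54.8/3.666 = 14.95 years.
Total: 0.9570 + 54.90 + 14.95 years.

τ = 70.8 years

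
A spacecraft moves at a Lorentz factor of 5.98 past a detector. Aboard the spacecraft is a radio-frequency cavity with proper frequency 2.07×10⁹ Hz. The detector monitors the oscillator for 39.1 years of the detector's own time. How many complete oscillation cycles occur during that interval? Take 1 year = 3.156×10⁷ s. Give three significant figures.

γ = 5.98
During 39.1 years of lab time, the oscillator's proper time advances by τ = Δt/γ = 39.1/5.980 = 6.538 years = 2.064×10⁸ s.
N = f × τ = 2.07×10⁹ × 2.064×10⁸ = 4.272×10¹⁷.

N = 4.27×10¹⁷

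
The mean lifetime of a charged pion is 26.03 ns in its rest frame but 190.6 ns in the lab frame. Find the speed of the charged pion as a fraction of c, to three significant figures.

β = 0.991

γ = Δt/τ₀ = 190.6/26.03 = 7.322
β = √(1 − 1/γ²) = √(1 − 0.01865) = √0.9813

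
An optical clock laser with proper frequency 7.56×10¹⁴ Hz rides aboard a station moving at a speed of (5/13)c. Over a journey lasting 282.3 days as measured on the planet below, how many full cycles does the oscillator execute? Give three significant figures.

γ = 1/√(1 − (5/13)²) = 13/12 ≈ 1.083
The oscillator's own cycle count is N = f × τ where τ is the proper time aboard the station. τ = Δt/γ = 282.3/1.083 = 260.6 days = 2.251×10⁷ s.
N = 7.56×10¹⁴ × 2.251×10⁷ = 1.702×10²².

N = 1.70×10²²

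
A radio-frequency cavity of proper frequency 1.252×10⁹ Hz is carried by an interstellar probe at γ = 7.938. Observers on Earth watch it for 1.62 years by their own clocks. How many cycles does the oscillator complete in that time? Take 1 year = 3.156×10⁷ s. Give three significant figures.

γ = 7.938
During 1.62 years of lab time, the oscillator's proper time advances by τ = Δt/γ = 1.62/7.938 = 0.2041 years = 6.441×10⁶ s.
N = f × τ = 1.252×10⁹ × 6.441×10⁶ = 8.064×10¹⁵.

N = 8.06×10¹⁵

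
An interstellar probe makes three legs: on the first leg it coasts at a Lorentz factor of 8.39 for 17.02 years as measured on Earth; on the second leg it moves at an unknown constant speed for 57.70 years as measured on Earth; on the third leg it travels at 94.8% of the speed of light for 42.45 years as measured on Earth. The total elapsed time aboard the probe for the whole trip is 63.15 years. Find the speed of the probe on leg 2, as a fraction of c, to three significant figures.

Leg 1: γ = 8.39; τ_1 = 17.02/8.390 = 2.029 years.
Leg 2: speed unknown; τ_2 = 57.70/γ_2.
Leg 3: β = 0.948; γ = 1/√(1 − 0.948²) = 1/√0.1013 = 3.142; τ_3 = 42.45/3.142 = 13.51 years.
Total proper time: 2.029 + τ_2 + 13.51 = 63.15, so τ_2 = 63.15 − 15.54 = 47.61 years.
γ_2 = 57.70/47.61 = 1.212; β = √(1 − 1/γ²) = √0.3191.

β = 0.565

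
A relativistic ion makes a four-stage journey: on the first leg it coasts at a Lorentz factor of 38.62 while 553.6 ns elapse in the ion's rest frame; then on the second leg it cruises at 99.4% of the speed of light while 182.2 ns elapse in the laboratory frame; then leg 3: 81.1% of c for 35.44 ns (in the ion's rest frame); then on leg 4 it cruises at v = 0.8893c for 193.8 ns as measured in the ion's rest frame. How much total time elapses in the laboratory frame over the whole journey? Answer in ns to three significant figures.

Δt = 2.20×10⁴ ns

Leg 1: γ = 38.62; Δt_1 = 38.62 × 553.6 = 2.138×10⁴ ns.
Leg 2: 182.2 ns is already measured in the laboratory frame.
Leg 3: β = 0.811; γ = 1/√(1 − 0.811²) = 1/√0.3423 = 1.709; Δt_3 = 1.709 × 35.44 = 60.58 ns.
Leg 4: γ = 1/√(1 − 0.8893²) = 1/√0.2091 = 2.187; Δt_4 = 2.187 × 193.8 = 423.8 ns.
Total: 2.138×10⁴ + 182.2 + 60.58 + 423.8 ns.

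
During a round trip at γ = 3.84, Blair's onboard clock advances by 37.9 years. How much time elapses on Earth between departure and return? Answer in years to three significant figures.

Δt = 146 years

γ = 3.84
Earth-frame duration is the dilated interval: Δt = γτ = 3.840 × 37.9 years.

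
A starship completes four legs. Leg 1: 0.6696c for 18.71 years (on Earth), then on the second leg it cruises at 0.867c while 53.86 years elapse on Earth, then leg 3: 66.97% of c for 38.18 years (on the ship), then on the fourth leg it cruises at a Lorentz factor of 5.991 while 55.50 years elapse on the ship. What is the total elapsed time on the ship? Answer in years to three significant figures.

τ = 134 years

Leg 1: γ = 1/√(1 − 0.6696²) = 1/√0.5516 = 1.346; τ_1 = 18.71/1.346 = 13.90 years.
Leg 2: γ = 1/√(1 − 0.867²) = 1/√0.2483 = 2.007; τ_2 = 53.86/2.007 = 26.84 years.
Leg 3: 38.18 years is already measured on the ship.
Leg 4: 55.50 years is already measured on the ship.
Total: 13.90 + 26.84 + 38.18 + 55.50 years.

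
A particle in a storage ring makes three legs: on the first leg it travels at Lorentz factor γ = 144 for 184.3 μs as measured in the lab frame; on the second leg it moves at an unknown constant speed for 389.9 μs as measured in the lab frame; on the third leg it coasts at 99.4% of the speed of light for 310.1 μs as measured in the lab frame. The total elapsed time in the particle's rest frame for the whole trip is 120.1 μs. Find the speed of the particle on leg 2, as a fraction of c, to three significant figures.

β = 0.976

Leg 1: γ = 144; τ_1 = 184.3/144.0 = 1.280 μs.
Leg 2: speed unknown; τ_2 = 389.9/γ_2.
Leg 3: β = 0.994; γ = 1/√(1 − 0.994²) = 1/√0.01196 = 9.142; τ_3 = 310.1/9.142 = 33.92 μs.
Total proper time: 1.280 + τ_2 + 33.92 = 120.1, so τ_2 = 120.1 − 35.20 = 84.90 μs.
γ_2 = 389.9/84.90 = 4.592; β = √(1 − 1/γ²) = √0.9526.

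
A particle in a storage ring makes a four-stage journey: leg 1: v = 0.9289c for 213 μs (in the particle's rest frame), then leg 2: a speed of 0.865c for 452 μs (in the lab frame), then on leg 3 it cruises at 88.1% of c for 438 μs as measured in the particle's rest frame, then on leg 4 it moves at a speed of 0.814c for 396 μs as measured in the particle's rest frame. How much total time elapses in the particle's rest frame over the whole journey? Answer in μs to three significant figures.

Leg 1: 213 μs is already measured in the particle's rest frame.
Leg 2: γ = 1/√(1 − 0.865²) = 1/√0.2518 = 1.993; τ_2 = 452/1.993 = 226.8 μs.
Leg 3: 438 μs is already measured in the particle's rest frame.
Leg 4: 396 μs is already measured in the particle's rest frame.
Total: 213.0 + 226.8 + 438.0 + 396.0 μs.

τ = 1270 μs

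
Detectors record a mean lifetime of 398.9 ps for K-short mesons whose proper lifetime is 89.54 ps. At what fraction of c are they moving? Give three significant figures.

β = 0.974

γ = Δt/τ₀ = 398.9/89.54 = 4.455
β = √(1 − 1/γ²) = √(1 − 0.05039) = √0.9496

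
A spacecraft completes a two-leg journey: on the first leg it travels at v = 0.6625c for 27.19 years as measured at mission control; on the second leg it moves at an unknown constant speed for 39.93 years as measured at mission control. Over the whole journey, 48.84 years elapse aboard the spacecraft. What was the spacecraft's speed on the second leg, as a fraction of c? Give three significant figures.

Leg 1: γ = 1/√(1 − 0.6625²) = 1/√0.5611 = 1.335; τ_1 = 27.19/1.335 = 20.37 years.
Leg 2: speed unknown; τ_2 = 39.93/γ_2.
Total proper time: 20.37 + τ_2 = 48.84, so τ_2 = 48.84 − 20.37 = 28.47 years.
γ_2 = 39.93/28.47 = 1.402; β = √(1 − 1/γ²) = √0.4915.

β = 0.701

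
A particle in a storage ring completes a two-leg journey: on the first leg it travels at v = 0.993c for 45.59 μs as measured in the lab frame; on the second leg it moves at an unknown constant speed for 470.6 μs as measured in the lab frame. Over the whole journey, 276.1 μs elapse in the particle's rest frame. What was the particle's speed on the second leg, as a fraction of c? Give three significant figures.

Leg 1: γ = 1/√(1 − 0.993²) = 1/√0.01395 = 8.466; τ_1 = 45.59/8.466 = 5.385 μs.
Leg 2: speed unknown; τ_2 = 470.6/γ_2.
Total proper time: 5.385 + τ_2 = 276.1, so τ_2 = 276.1 − 5.385 = 270.7 μs.
γ_2 = 470.6/270.7 = 1.738; β = √(1 − 1/γ²) = √0.6691.

β = 0.818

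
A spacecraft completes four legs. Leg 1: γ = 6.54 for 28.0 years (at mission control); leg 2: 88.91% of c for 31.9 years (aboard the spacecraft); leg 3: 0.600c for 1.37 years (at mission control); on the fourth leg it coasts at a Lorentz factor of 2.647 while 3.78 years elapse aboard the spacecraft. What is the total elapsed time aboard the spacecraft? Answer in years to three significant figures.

τ = 41.1 years

Leg 1: γ = 6.54; τ_1 = 28.0/6.540 = 4.281 years.
Leg 2: 31.9 years is already measured aboard the spacecraft.
Leg 3: γ = 1/√(1 − 0.600²) = 5/4 = 1.250; τ_3 = 1.37/1.250 = 1.096 years.
Leg 4: 3.78 years is already measured aboard the spacecraft.
Total: 4.281 + 31.90 + 1.096 + 3.780 years.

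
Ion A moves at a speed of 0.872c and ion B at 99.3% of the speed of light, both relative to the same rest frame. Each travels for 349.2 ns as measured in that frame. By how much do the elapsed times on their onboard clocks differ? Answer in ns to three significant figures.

|τ_A − τ_B| = 130 ns

A: γ = 1/√(1 − 0.872²) = 1/√0.2396 = 2.043; τ_A = 349.2/2.043 = 170.9 ns.
B: β = 0.993; γ = 1/√(1 − 0.993²) = 1/√0.01395 = 8.466; τ_B = 349.2/8.466 = 41.25 ns.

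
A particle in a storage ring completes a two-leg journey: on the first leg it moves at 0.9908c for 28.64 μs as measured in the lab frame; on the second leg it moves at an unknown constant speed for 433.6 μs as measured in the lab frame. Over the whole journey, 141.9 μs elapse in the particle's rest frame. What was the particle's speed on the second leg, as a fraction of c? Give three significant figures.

β = 0.948

Leg 1: γ = 1/√(1 − 0.9908²) = 1/√0.01832 = 7.389; τ_1 = 28.64/7.389 = 3.876 μs.
Leg 2: speed unknown; τ_2 = 433.6/γ_2.
Total proper time: 3.876 + τ_2 = 141.9, so τ_2 = 141.9 − 3.876 = 138.0 μs.
γ_2 = 433.6/138.0 = 3.141; β = √(1 − 1/γ²) = √0.8987.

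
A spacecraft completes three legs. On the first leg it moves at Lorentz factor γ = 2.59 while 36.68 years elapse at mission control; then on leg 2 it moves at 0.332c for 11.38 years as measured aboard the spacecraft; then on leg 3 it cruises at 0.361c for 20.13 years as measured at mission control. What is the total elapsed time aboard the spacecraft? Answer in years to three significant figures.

Leg 1: γ = 2.59; τ_1 = 36.68/2.590 = 14.16 years.
Leg 2: 11.38 years is already measured aboard the spacecraft.
Leg 3: γ = 1/√(1 − 0.361²) = 1/√0.8697 = 1.072; τ_3 = 20.13/1.072 = 18.77 years.
Total: 14.16 + 11.38 + 18.77 years.

τ = 44.3 years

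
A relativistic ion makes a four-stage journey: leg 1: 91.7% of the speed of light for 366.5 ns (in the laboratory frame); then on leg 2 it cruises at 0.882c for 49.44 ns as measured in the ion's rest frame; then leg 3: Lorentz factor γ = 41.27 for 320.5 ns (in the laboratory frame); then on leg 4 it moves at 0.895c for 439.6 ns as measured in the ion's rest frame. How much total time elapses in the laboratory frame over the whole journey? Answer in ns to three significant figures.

Δt = 1780 ns

Leg 1: 366.5 ns is already measured in the laboratory frame.
Leg 2: γ = 1/√(1 − 0.882²) = 1/√0.2221 = 2.122; Δt_2 = 2.122 × 49.44 = 104.9 ns.
Leg 3: 320.5 ns is already measured in the laboratory frame.
Leg 4: γ = 1/√(1 − 0.895²) = 1/√0.1990 = 2.242; Δt_4 = 2.242 × 439.6 = 985.5 ns.
Total: 366.5 + 104.9 + 320.5 + 985.5 ns.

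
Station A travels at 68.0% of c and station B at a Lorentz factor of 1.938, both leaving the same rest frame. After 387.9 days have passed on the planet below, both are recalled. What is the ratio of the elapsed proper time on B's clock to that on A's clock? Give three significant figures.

τ_B/τ_A = 0.704

A: β = 0.680; γ = 1/√(1 − 0.680²) = 1/√0.5376 = 1.364. B: γ = 1.938.
τ_A/τ_B = γ_B/γ_A = 1.938/1.364 = 1.421, so τ_B/τ_A = 0.7037.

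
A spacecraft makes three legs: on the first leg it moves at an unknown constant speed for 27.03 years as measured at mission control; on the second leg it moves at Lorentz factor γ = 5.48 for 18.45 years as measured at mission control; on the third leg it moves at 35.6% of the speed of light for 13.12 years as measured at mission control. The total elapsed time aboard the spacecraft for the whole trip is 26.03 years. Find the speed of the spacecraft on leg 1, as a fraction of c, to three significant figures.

Leg 1: speed unknown; τ_1 = 27.03/γ_1.
Leg 2: γ = 5.48; τ_2 = 18.45/5.480 = 3.367 years.
Leg 3: β = 0.356; γ = 1/√(1 − 0.356²) = 1/√0.8733 = 1.070; τ_3 = 13.12/1.070 = 12.26 years.
Total proper time: τ_1 + 3.367 + 12.26 = 26.03, so τ_1 = 26.03 − 15.63 = 10.40 years.
γ_1 = 27.03/10.40 = 2.598; β = √(1 − 1/γ²) = √0.8519.

β = 0.923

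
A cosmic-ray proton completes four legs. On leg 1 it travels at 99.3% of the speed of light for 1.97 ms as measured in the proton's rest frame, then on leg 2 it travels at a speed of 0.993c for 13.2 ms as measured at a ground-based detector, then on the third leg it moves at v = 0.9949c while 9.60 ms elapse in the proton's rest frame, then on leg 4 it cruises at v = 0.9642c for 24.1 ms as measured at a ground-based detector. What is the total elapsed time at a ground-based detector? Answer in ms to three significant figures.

Δt = 149 ms

Leg 1: β = 0.993; γ = 1/√(1 − 0.993²) = 1/√0.01395 = 8.466; Δt_1 = 8.466 × 1.97 = 16.68 ms.
Leg 2: 13.2 ms is already measured at a ground-based detector.
Leg 3: γ = 1/√(1 − 0.9949²) = 1/√0.01017 = 9.914; Δt_3 = 9.914 × 9.60 = 95.18 ms.
Leg 4: 24.1 ms is already measured at a ground-based detector.
Total: 16.68 + 13.20 + 95.18 + 24.10 ms.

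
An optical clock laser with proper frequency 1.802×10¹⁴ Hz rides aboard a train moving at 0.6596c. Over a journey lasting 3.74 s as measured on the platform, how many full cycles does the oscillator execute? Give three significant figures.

N = 5.07×10¹⁴

γ = 1/√(1 − 0.6596²) = 1/√0.5649 = 1.330
The oscillator's own cycle count is N = f × τ where τ is the proper time on the train. τ = Δt/γ = 3.74/1.330 = 2.811 s = 2.811×10⁰ s.
N = 1.802×10¹⁴ × 2.811×10⁰ = 5.066×10¹⁴.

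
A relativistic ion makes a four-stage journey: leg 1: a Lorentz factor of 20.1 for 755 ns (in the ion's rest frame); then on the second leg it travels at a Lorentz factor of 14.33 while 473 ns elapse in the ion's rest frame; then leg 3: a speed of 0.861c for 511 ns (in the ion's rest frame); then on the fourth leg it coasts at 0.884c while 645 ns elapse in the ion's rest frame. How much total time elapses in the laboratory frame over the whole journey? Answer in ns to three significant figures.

Δt = 2.43×10⁴ ns

Leg 1: γ = 20.1; Δt_1 = 20.10 × 755 = 1.518×10⁴ ns.
Leg 2: γ = 14.33; Δt_2 = 14.33 × 473 = 6778 ns.
Leg 3: γ = 1/√(1 − 0.861²) = 1/√0.2587 = 1.966; Δt_3 = 1.966 × 511 = 1005 ns.
Leg 4: γ = 1/√(1 − 0.884²) = 1/√0.2185 = 2.139; Δt_4 = 2.139 × 645 = 1380 ns.
Total: 1.518×10⁴ + 6778 + 1005 + 1380 ns.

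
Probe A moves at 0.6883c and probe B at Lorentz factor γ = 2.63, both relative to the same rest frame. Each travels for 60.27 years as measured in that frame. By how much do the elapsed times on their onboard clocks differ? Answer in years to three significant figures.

A: γ = 1/√(1 − 0.6883²) = 1/√0.5262 = 1.379; τ_A = 60.27/1.379 = 43.72 years.
B: γ = 2.63; τ_B = 60.27/2.630 = 22.92 years.

|τ_A − τ_B| = 20.8 years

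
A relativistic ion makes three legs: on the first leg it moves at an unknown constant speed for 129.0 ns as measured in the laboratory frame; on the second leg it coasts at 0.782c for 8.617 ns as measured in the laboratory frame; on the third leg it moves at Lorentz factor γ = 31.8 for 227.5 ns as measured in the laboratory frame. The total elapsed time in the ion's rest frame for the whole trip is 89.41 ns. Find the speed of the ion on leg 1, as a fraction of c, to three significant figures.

β = 0.803

Leg 1: speed unknown; τ_1 = 129.0/γ_1.
Leg 2: γ = 1/√(1 − 0.782²) = 1/√0.3885 = 1.604; τ_2 = 8.617/1.604 = 5.371 ns.
Leg 3: γ = 31.8; τ_3 = 227.5/31.80 = 7.154 ns.
Total proper time: τ_1 + 5.371 + 7.154 = 89.41, so τ_1 = 89.41 − 12.52 = 76.89 ns.
γ_1 = 129.0/76.89 = 1.678; β = √(1 − 1/γ²) = √0.6448.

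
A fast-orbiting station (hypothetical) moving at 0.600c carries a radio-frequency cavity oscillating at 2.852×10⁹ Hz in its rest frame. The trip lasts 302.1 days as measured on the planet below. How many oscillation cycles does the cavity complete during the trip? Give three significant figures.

γ = 1/√(1 − 0.600²) = 5/4 = 1.250
The oscillator's own cycle count is N = f × τ where τ is the proper time aboard the station. τ = Δt/γ = 302.1/1.250 = 241.7 days = 2.088×10⁷ s.
N = 2.852×10⁹ × 2.088×10⁷ = 5.955×10¹⁶.

N = 5.96×10¹⁶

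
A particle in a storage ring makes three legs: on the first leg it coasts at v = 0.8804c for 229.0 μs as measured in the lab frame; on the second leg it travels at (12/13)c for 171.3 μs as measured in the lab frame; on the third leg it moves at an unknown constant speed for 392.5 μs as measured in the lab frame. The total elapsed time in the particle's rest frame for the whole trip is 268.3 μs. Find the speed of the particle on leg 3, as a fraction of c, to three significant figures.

Leg 1: γ = 1/√(1 − 0.8804²) = 1/√0.2249 = 2.109; τ_1 = 229.0/2.109 = 108.6 μs.
Leg 2: γ = 1/√(1 − (12/13)²) = 13/5 = 2.600; τ_2 = 171.3/2.600 = 65.88 μs.
Leg 3: speed unknown; τ_3 = 392.5/γ_3.
Total proper time: 108.6 + 65.88 + τ_3 = 268.3, so τ_3 = 268.3 − 174.5 = 93.82 μs.
γ_3 = 392.5/93.82 = 4.184; β = √(1 − 1/γ²) = √0.9429.

β = 0.971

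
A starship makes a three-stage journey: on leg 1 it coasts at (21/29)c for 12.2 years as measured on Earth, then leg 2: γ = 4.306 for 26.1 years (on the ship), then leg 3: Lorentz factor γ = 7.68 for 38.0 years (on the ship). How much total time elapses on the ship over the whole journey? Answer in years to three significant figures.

τ = 72.5 years

Leg 1: γ = 1/√(1 − (21/29)²) = 29/20 = 1.450; τ_1 = 12.2/1.450 = 8.414 years.
Leg 2: 26.1 years is already measured on the ship.
Leg 3: 38.0 years is already measured on the ship.
Total: 8.414 + 26.10 + 38.00 years.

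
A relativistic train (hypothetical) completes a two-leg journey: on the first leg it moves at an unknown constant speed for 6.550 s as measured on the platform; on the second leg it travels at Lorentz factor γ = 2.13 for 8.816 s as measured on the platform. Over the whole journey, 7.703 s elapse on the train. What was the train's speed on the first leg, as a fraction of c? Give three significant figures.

β = 0.839

Leg 1: speed unknown; τ_1 = 6.550/γ_1.
Leg 2: γ = 2.13; τ_2 = 8.816/2.130 = 4.139 s.
Total proper time: τ_1 + 4.139 = 7.703, so τ_1 = 7.703 − 4.139 = 3.564 s.
γ_1 = 6.550/3.564 = 1.838; β = √(1 − 1/γ²) = √0.7039.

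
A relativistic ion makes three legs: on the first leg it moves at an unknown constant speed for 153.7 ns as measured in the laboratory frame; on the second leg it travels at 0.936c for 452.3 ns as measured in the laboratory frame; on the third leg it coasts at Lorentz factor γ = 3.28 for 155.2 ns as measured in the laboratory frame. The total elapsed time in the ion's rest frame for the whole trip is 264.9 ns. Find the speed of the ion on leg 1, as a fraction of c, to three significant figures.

β = 0.925

Leg 1: speed unknown; τ_1 = 153.7/γ_1.
Leg 2: γ = 1/√(1 − 0.936²) = 1/√0.1239 = 2.841; τ_2 = 452.3/2.841 = 159.2 ns.
Leg 3: γ = 3.28; τ_3 = 155.2/3.280 = 47.32 ns.
Total proper time: τ_1 + 159.2 + 47.32 = 264.9, so τ_1 = 264.9 − 206.5 = 58.37 ns.
γ_1 = 153.7/58.37 = 2.633; β = √(1 − 1/γ²) = √0.8558.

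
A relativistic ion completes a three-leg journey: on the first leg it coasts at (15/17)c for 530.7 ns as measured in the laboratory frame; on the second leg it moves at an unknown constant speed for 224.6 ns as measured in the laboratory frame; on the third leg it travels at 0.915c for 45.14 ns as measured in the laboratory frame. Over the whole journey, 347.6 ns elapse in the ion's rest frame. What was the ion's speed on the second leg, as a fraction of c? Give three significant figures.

Leg 1: γ = 1/√(1 − (15/17)²) = 17/8 = 2.125; τ_1 = 530.7/2.125 = 249.7 ns.
Leg 2: speed unknown; τ_2 = 224.6/γ_2.
Leg 3: γ = 1/√(1 − 0.915²) = 1/√0.1628 = 2.479; τ_3 = 45.14/2.479 = 18.21 ns.
Total proper time: 249.7 + τ_2 + 18.21 = 347.6, so τ_2 = 347.6 − 268.0 = 79.65 ns.
γ_2 = 224.6/79.65 = 2.820; β = √(1 − 1/γ²) = √0.8742.

β = 0.935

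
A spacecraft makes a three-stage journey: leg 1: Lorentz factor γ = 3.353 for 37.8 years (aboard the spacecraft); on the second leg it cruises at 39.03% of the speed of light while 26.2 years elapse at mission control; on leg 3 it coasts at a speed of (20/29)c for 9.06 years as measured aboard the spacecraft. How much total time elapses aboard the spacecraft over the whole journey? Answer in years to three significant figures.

Leg 1: 37.8 years is already measured aboard the spacecraft.
Leg 2: β = 0.3903; γ = 1/√(1 − 0.3903²) = 1/√0.8477 = 1.086; τ_2 = 26.2/1.086 = 24.12 years.
Leg 3: 9.06 years is already measured aboard the spacecraft.
Total: 37.80 + 24.12 + 9.060 years.

τ = 71.0 years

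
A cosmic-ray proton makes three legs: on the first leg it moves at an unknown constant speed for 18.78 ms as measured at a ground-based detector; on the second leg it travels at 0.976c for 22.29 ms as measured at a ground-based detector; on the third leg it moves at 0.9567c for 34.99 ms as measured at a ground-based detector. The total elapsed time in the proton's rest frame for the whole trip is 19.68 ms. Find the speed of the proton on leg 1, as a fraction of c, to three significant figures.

Leg 1: speed unknown; τ_1 = 18.78/γ_1.
Leg 2: γ = 1/√(1 − 0.976²) = 1/√0.04742 = 4.592; τ_2 = 22.29/4.592 = 4.854 ms.
Leg 3: γ = 1/√(1 − 0.9567²) = 1/√0.08473 = 3.436; τ_3 = 34.99/3.436 = 10.18 ms.
Total proper time: τ_1 + 4.854 + 10.18 = 19.68, so τ_1 = 19.68 − 15.04 = 4.641 ms.
γ_1 = 18.78/4.641 = 4.046; β = √(1 − 1/γ²) = √0.9389.

β = 0.969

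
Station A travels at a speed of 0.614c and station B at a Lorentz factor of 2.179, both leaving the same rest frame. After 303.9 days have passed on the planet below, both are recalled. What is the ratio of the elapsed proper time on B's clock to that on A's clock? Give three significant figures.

τ_B/τ_A = 0.581

A: γ = 1/√(1 − 0.614²) = 1/√0.6230 = 1.267. B: γ = 2.179.
τ_A/τ_B = γ_B/γ_A = 2.179/1.267 = 1.720, so τ_B/τ_A = 0.5814.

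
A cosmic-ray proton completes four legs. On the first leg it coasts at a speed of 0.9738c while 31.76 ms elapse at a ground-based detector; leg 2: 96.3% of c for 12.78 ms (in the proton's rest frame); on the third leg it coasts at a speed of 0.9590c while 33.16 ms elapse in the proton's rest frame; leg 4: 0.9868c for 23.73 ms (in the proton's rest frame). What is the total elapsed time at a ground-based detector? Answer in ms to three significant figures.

Δt = 343 ms

Leg 1: 31.76 ms is already measured at a ground-based detector.
Leg 2: β = 0.963; γ = 1/√(1 − 0.963²) = 1/√0.07263 = 3.711; Δt_2 = 3.711 × 12.78 = 47.42 ms.
Leg 3: γ = 1/√(1 − 0.9590²) = 1/√0.08032 = 3.529; Δt_3 = 3.529 × 33.16 = 117.0 ms.
Leg 4: γ = 1/√(1 − 0.9868²) = 1/√0.02623 = 6.175; Δt_4 = 6.175 × 23.73 = 146.5 ms.
Total: 31.76 + 47.42 + 117.0 + 146.5 ms.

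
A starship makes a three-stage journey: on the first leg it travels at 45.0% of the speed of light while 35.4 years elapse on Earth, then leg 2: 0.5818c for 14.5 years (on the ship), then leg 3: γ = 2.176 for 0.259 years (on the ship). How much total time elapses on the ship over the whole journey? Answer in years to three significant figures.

τ = 46.4 years

Leg 1: β = 0.450; γ = 1/√(1 − 0.450²) = 1/√0.7975 = 1.120; τ_1 = 35.4/1.120 = 31.61 years.
Leg 2: 14.5 years is already measured on the ship.
Leg 3: 0.259 years is already measured on the ship.
Total: 31.61 + 14.50 + 0.2590 years.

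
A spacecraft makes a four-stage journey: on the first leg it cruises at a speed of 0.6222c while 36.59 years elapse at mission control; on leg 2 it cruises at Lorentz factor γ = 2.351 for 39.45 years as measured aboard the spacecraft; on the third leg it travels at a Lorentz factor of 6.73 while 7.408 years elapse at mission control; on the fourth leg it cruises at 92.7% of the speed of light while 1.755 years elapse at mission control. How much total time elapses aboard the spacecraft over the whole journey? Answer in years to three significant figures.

Leg 1: γ = 1/√(1 − 0.6222²) = 1/√0.6129 = 1.277; τ_1 = 36.59/1.277 = 28.64 years.
Leg 2: 39.45 years is already measured aboard the spacecraft.
Leg 3: γ = 6.73; τ_3 = 7.408/6.730 = 1.101 years.
Leg 4: β = 0.927; γ = 1/√(1 − 0.927²) = 1/√0.1407 = 2.666; τ_4 = 1.755/2.666 = 0.6582 years.
Total: 28.64 + 39.45 + 1.101 + 0.6582 years.

τ = 69.9 years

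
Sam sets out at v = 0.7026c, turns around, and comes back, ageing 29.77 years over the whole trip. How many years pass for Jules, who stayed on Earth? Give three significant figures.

γ = 1/√(1 − 0.7026²) = 1/√0.5064 = 1.405
Earth-frame duration is the dilated interval: Δt = γτ = 1.405 × 29.77 years.

Δt = 41.8 years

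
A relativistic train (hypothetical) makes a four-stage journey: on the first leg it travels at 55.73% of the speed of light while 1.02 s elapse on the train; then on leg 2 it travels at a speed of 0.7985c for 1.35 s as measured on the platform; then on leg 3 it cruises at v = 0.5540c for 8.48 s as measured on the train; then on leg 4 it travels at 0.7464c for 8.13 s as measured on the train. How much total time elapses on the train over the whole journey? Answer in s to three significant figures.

τ = 18.4 s

Leg 1: 1.02 s is already measured on the train.
Leg 2: γ = 1/√(1 − 0.7985²) = 1/√0.3624 = 1.661; τ_2 = 1.35/1.661 = 0.8127 s.
Leg 3: 8.48 s is already measured on the train.
Leg 4: 8.13 s is already measured on the train.
Total: 1.020 + 0.8127 + 8.480 + 8.130 s.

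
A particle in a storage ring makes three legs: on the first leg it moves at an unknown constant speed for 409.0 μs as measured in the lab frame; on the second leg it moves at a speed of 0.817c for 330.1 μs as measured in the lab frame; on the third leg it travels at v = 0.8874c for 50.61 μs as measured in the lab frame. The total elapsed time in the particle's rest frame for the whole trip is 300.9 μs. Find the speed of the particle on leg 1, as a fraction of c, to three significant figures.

Leg 1: speed unknown; τ_1 = 409.0/γ_1.
Leg 2: γ = 1/√(1 − 0.817²) = 1/√0.3325 = 1.734; τ_2 = 330.1/1.734 = 190.3 μs.
Leg 3: γ = 1/√(1 − 0.8874²) = 1/√0.2125 = 2.169; τ_3 = 50.61/2.169 = 23.33 μs.
Total proper time: τ_1 + 190.3 + 23.33 = 300.9, so τ_1 = 300.9 − 213.7 = 87.22 μs.
γ_1 = 409.0/87.22 = 4.689; β = √(1 − 1/γ²) = √0.9545.

β = 0.977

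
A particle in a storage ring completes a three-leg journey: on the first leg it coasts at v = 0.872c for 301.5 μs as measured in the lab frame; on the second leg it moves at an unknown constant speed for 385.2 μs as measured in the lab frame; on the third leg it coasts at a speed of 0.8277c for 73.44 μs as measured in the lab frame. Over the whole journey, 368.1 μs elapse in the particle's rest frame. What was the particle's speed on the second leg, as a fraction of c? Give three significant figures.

β = 0.885

Leg 1: γ = 1/√(1 − 0.872²) = 1/√0.2396 = 2.043; τ_1 = 301.5/2.043 = 147.6 μs.
Leg 2: speed unknown; τ_2 = 385.2/γ_2.
Leg 3: γ = 1/√(1 − 0.8277²) = 1/√0.3149 = 1.782; τ_3 = 73.44/1.782 = 41.21 μs.
Total proper time: 147.6 + τ_2 + 41.21 = 368.1, so τ_2 = 368.1 − 188.8 = 179.3 μs.
γ_2 = 385.2/179.3 = 2.148; β = √(1 − 1/γ²) = √0.7833.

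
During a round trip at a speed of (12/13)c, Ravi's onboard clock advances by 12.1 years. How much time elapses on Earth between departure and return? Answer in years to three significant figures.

Δt = 31.5 years

γ = 1/√(1 − (12/13)²) = 13/5 = 2.600
Earth-frame duration is the dilated interval: Δt = γτ = 2.600 × 12.1 years.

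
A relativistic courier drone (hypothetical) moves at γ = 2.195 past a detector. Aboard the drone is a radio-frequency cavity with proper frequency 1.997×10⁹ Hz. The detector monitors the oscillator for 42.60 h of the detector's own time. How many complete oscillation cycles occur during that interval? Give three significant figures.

γ = 2.195
During 42.60 h of lab time, the oscillator's proper time advances by τ = Δt/γ = 42.60/2.195 = 19.41 h = 6.987×10⁴ s.
N = f × τ = 1.997×10⁹ × 6.987×10⁴ = 1.395×10¹⁴.

N = 1.40×10¹⁴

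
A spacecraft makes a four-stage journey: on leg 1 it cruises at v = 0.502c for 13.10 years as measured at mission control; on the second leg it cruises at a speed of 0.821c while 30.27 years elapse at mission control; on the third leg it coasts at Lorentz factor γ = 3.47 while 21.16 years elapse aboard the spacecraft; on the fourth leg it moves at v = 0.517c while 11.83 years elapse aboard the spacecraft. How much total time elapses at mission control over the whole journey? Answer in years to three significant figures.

Leg 1: 13.10 years is already measured at mission control.
Leg 2: 30.27 years is already measured at mission control.
Leg 3: γ = 3.47; Δt_3 = 3.470 × 21.16 = 73.43 years.
Leg 4: γ = 1/√(1 − 0.517²) = 1/√0.7327 = 1.168; Δt_4 = 1.168 × 11.83 = 13.82 years.
Total: 13.10 + 30.27 + 73.43 + 13.82 years.

Δt = 131 years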